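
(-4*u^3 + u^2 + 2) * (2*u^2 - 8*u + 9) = -8*u^5 + 34*u^4 - 44*u^3 + 13*u^2 - 16*u + 18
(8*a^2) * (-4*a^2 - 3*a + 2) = -32*a^4 - 24*a^3 + 16*a^2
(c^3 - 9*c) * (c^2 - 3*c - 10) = c^5 - 3*c^4 - 19*c^3 + 27*c^2 + 90*c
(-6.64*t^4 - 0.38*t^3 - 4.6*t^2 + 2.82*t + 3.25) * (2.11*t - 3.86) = -14.0104*t^5 + 24.8286*t^4 - 8.2392*t^3 + 23.7062*t^2 - 4.0277*t - 12.545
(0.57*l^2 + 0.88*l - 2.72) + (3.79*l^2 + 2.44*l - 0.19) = 4.36*l^2 + 3.32*l - 2.91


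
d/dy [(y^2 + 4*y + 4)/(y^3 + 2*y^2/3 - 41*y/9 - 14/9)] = 9*(-9*y^4 - 72*y^3 - 173*y^2 - 76*y + 108)/(81*y^6 + 108*y^5 - 702*y^4 - 744*y^3 + 1513*y^2 + 1148*y + 196)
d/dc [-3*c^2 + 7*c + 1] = 7 - 6*c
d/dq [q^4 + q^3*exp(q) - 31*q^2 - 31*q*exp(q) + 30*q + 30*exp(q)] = q^3*exp(q) + 4*q^3 + 3*q^2*exp(q) - 31*q*exp(q) - 62*q - exp(q) + 30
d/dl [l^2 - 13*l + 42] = 2*l - 13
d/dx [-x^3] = -3*x^2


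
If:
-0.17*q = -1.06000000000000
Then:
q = 6.24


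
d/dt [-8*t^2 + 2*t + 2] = 2 - 16*t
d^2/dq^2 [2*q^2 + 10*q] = 4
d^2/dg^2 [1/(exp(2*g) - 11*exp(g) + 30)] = ((11 - 4*exp(g))*(exp(2*g) - 11*exp(g) + 30) + 2*(2*exp(g) - 11)^2*exp(g))*exp(g)/(exp(2*g) - 11*exp(g) + 30)^3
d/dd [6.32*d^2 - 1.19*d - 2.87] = 12.64*d - 1.19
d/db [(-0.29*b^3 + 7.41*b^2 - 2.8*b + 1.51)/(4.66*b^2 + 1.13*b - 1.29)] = (-1.3514*b^4 - 0.6554*b^3 + 22.5436*b^2 - 33.191*b + 1.9057)/(21.7156*b^4 + 10.5316*b^3 - 10.7459*b^2 - 2.9154*b + 1.6641)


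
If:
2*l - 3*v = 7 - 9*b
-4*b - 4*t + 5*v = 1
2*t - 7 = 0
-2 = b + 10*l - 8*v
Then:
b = 145/96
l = 193/64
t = 7/2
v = 101/24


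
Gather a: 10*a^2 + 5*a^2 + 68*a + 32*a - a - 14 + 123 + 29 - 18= 15*a^2 + 99*a + 120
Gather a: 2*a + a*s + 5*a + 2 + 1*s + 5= a*(s + 7) + s + 7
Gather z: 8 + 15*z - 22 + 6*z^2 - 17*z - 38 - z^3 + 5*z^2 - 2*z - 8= -z^3 + 11*z^2 - 4*z - 60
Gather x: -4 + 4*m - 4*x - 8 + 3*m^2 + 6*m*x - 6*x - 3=3*m^2 + 4*m + x*(6*m - 10) - 15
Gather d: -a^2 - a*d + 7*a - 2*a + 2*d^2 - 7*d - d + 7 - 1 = -a^2 + 5*a + 2*d^2 + d*(-a - 8) + 6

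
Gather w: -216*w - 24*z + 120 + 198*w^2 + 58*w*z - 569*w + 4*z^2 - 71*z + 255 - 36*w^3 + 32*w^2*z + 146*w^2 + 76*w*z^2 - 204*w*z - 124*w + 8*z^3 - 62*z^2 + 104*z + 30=-36*w^3 + w^2*(32*z + 344) + w*(76*z^2 - 146*z - 909) + 8*z^3 - 58*z^2 + 9*z + 405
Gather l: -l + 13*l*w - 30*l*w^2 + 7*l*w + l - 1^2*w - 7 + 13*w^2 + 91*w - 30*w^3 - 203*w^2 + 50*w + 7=l*(-30*w^2 + 20*w) - 30*w^3 - 190*w^2 + 140*w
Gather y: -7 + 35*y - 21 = 35*y - 28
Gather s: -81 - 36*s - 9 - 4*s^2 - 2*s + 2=-4*s^2 - 38*s - 88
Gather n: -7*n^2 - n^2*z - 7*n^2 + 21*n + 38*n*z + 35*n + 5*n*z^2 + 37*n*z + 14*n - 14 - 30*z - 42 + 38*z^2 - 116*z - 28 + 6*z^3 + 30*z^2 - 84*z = n^2*(-z - 14) + n*(5*z^2 + 75*z + 70) + 6*z^3 + 68*z^2 - 230*z - 84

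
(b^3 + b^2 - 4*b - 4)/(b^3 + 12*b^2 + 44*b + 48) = (b^2 - b - 2)/(b^2 + 10*b + 24)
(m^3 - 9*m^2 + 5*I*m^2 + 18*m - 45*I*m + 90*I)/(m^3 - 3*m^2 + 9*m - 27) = (m^2 + m*(-6 + 5*I) - 30*I)/(m^2 + 9)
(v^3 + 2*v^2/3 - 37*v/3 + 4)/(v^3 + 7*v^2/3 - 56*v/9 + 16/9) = 3*(v - 3)/(3*v - 4)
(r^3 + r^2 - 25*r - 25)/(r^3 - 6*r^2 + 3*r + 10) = (r + 5)/(r - 2)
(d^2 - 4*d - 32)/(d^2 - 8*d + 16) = (d^2 - 4*d - 32)/(d^2 - 8*d + 16)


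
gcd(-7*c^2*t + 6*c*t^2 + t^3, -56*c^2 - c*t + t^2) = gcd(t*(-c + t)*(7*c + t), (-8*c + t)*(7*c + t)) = 7*c + t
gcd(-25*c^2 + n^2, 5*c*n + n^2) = 5*c + n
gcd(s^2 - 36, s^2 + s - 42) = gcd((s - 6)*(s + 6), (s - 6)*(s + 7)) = s - 6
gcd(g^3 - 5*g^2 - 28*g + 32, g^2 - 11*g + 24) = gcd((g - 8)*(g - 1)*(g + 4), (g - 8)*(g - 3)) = g - 8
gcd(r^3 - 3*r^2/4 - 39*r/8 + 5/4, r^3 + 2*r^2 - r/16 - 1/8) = r^2 + 7*r/4 - 1/2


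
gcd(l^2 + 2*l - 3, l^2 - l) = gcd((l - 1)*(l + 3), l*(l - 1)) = l - 1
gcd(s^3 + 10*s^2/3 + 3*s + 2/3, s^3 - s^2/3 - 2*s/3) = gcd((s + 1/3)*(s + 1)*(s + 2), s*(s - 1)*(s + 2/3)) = 1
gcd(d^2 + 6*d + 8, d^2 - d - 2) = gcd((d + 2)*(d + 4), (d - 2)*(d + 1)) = 1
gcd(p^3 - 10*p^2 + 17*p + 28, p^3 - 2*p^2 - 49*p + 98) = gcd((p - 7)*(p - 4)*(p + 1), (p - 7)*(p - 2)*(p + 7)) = p - 7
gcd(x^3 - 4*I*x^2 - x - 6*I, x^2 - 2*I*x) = x - 2*I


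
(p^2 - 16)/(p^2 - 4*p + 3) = (p^2 - 16)/(p^2 - 4*p + 3)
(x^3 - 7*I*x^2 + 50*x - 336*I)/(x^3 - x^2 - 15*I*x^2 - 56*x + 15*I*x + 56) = (x^2 + I*x + 42)/(x^2 - x*(1 + 7*I) + 7*I)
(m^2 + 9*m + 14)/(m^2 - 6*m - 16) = (m + 7)/(m - 8)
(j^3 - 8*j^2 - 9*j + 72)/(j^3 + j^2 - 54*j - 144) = (j - 3)/(j + 6)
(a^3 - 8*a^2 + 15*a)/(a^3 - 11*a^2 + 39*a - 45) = a/(a - 3)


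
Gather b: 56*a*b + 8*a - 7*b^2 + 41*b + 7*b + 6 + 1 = 8*a - 7*b^2 + b*(56*a + 48) + 7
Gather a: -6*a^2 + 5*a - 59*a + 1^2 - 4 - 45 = -6*a^2 - 54*a - 48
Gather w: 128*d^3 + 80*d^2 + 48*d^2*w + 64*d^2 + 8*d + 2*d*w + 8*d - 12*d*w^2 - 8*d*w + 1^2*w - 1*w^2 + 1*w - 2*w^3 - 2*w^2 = 128*d^3 + 144*d^2 + 16*d - 2*w^3 + w^2*(-12*d - 3) + w*(48*d^2 - 6*d + 2)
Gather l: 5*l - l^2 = -l^2 + 5*l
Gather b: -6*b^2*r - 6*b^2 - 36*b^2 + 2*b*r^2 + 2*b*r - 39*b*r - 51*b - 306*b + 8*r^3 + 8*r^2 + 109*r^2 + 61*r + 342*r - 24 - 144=b^2*(-6*r - 42) + b*(2*r^2 - 37*r - 357) + 8*r^3 + 117*r^2 + 403*r - 168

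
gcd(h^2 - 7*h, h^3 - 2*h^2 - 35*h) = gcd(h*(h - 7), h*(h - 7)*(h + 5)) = h^2 - 7*h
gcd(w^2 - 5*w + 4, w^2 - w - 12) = w - 4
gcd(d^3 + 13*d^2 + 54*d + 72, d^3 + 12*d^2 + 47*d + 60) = d^2 + 7*d + 12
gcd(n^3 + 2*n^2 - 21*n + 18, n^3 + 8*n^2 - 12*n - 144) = n + 6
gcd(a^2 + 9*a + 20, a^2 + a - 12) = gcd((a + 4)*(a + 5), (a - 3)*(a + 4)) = a + 4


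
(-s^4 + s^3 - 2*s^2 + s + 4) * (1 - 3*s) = 3*s^5 - 4*s^4 + 7*s^3 - 5*s^2 - 11*s + 4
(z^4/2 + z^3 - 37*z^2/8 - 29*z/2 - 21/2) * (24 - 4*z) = -2*z^5 + 8*z^4 + 85*z^3/2 - 53*z^2 - 306*z - 252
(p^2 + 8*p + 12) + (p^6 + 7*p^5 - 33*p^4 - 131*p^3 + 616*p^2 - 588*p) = p^6 + 7*p^5 - 33*p^4 - 131*p^3 + 617*p^2 - 580*p + 12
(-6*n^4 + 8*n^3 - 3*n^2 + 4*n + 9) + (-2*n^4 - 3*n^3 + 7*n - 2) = -8*n^4 + 5*n^3 - 3*n^2 + 11*n + 7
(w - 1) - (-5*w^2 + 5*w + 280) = 5*w^2 - 4*w - 281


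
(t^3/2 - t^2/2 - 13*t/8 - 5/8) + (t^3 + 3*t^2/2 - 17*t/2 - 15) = 3*t^3/2 + t^2 - 81*t/8 - 125/8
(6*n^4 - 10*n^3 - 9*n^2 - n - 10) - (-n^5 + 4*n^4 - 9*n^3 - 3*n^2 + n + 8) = n^5 + 2*n^4 - n^3 - 6*n^2 - 2*n - 18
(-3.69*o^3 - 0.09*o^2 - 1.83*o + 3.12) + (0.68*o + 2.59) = -3.69*o^3 - 0.09*o^2 - 1.15*o + 5.71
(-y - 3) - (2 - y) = -5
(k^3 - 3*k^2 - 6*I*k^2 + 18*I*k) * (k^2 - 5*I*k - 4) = k^5 - 3*k^4 - 11*I*k^4 - 34*k^3 + 33*I*k^3 + 102*k^2 + 24*I*k^2 - 72*I*k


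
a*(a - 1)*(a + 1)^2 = a^4 + a^3 - a^2 - a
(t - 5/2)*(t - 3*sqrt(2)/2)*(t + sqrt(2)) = t^3 - 5*t^2/2 - sqrt(2)*t^2/2 - 3*t + 5*sqrt(2)*t/4 + 15/2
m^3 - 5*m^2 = m^2*(m - 5)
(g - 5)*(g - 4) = g^2 - 9*g + 20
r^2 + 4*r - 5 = (r - 1)*(r + 5)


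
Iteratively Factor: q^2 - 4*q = (q - 4)*(q)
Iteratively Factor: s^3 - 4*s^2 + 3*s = (s - 3)*(s^2 - s) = s*(s - 3)*(s - 1)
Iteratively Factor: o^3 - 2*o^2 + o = (o - 1)*(o^2 - o) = o*(o - 1)*(o - 1)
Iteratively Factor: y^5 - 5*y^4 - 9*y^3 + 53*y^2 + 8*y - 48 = (y - 4)*(y^4 - y^3 - 13*y^2 + y + 12) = (y - 4)*(y + 3)*(y^3 - 4*y^2 - y + 4) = (y - 4)^2*(y + 3)*(y^2 - 1) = (y - 4)^2*(y + 1)*(y + 3)*(y - 1)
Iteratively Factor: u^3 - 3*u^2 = (u - 3)*(u^2) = u*(u - 3)*(u)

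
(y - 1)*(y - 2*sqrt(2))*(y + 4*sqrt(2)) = y^3 - y^2 + 2*sqrt(2)*y^2 - 16*y - 2*sqrt(2)*y + 16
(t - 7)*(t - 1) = t^2 - 8*t + 7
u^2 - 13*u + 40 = (u - 8)*(u - 5)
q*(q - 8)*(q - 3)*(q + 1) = q^4 - 10*q^3 + 13*q^2 + 24*q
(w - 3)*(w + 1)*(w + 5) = w^3 + 3*w^2 - 13*w - 15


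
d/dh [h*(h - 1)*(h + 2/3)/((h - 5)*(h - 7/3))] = (9*h^4 - 132*h^3 + 343*h^2 - 70*h - 70)/(9*h^4 - 132*h^3 + 694*h^2 - 1540*h + 1225)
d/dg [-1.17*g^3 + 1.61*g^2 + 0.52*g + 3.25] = -3.51*g^2 + 3.22*g + 0.52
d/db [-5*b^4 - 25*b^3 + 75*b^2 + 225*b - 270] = -20*b^3 - 75*b^2 + 150*b + 225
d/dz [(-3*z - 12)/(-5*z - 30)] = 6/(5*(z + 6)^2)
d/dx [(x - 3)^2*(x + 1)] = (x - 3)*(3*x - 1)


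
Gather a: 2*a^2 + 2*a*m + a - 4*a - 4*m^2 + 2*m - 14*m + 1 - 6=2*a^2 + a*(2*m - 3) - 4*m^2 - 12*m - 5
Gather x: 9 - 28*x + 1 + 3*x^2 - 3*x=3*x^2 - 31*x + 10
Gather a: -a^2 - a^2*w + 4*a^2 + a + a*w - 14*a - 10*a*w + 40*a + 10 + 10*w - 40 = a^2*(3 - w) + a*(27 - 9*w) + 10*w - 30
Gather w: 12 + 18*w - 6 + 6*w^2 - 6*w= 6*w^2 + 12*w + 6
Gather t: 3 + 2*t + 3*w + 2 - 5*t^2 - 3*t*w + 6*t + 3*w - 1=-5*t^2 + t*(8 - 3*w) + 6*w + 4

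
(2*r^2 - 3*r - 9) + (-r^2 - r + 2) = r^2 - 4*r - 7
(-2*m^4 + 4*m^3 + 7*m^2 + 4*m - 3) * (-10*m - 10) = 20*m^5 - 20*m^4 - 110*m^3 - 110*m^2 - 10*m + 30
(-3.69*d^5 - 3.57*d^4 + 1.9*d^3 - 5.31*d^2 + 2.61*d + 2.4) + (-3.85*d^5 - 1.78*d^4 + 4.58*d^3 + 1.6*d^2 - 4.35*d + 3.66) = -7.54*d^5 - 5.35*d^4 + 6.48*d^3 - 3.71*d^2 - 1.74*d + 6.06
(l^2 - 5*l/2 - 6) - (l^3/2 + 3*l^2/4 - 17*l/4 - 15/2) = -l^3/2 + l^2/4 + 7*l/4 + 3/2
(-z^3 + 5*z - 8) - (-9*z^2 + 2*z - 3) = -z^3 + 9*z^2 + 3*z - 5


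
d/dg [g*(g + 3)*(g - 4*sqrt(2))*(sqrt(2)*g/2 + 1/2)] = 2*sqrt(2)*g^3 - 21*g^2/2 + 9*sqrt(2)*g^2/2 - 21*g - 4*sqrt(2)*g - 6*sqrt(2)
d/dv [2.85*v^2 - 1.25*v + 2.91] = 5.7*v - 1.25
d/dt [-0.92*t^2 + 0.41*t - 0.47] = 0.41 - 1.84*t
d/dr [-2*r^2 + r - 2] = 1 - 4*r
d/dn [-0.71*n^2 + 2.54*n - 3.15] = 2.54 - 1.42*n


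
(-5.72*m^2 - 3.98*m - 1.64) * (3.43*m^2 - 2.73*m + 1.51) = -19.6196*m^4 + 1.9642*m^3 - 3.397*m^2 - 1.5326*m - 2.4764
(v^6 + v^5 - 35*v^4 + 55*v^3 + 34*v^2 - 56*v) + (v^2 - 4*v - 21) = v^6 + v^5 - 35*v^4 + 55*v^3 + 35*v^2 - 60*v - 21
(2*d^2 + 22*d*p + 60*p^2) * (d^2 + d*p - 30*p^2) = 2*d^4 + 24*d^3*p + 22*d^2*p^2 - 600*d*p^3 - 1800*p^4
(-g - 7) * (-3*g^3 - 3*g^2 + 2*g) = 3*g^4 + 24*g^3 + 19*g^2 - 14*g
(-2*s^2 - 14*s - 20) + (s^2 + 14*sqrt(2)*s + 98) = -s^2 - 14*s + 14*sqrt(2)*s + 78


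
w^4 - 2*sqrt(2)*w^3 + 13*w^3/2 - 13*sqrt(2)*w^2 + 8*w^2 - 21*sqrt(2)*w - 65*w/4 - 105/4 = (w + 3)*(w + 7/2)*(w - 5*sqrt(2)/2)*(w + sqrt(2)/2)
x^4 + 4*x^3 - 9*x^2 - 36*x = x*(x - 3)*(x + 3)*(x + 4)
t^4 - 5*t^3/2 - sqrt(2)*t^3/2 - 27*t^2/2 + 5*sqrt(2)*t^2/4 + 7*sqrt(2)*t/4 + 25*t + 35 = (t - 7/2)*(t + 1)*(t - 5*sqrt(2)/2)*(t + 2*sqrt(2))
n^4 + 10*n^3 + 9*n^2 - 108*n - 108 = (n - 3)*(n + 1)*(n + 6)^2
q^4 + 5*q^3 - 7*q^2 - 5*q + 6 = (q - 1)^2*(q + 1)*(q + 6)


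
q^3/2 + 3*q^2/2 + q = q*(q/2 + 1/2)*(q + 2)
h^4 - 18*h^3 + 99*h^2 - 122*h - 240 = (h - 8)*(h - 6)*(h - 5)*(h + 1)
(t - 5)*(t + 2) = t^2 - 3*t - 10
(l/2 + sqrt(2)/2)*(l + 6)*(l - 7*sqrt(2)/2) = l^3/2 - 5*sqrt(2)*l^2/4 + 3*l^2 - 15*sqrt(2)*l/2 - 7*l/2 - 21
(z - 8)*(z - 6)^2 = z^3 - 20*z^2 + 132*z - 288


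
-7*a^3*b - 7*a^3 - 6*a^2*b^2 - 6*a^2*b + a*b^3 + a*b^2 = (-7*a + b)*(a + b)*(a*b + a)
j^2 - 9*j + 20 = (j - 5)*(j - 4)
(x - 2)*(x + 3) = x^2 + x - 6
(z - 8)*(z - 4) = z^2 - 12*z + 32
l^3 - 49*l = l*(l - 7)*(l + 7)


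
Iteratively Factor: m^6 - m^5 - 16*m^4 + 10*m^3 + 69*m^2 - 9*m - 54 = (m + 1)*(m^5 - 2*m^4 - 14*m^3 + 24*m^2 + 45*m - 54) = (m - 3)*(m + 1)*(m^4 + m^3 - 11*m^2 - 9*m + 18) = (m - 3)^2*(m + 1)*(m^3 + 4*m^2 + m - 6) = (m - 3)^2*(m + 1)*(m + 2)*(m^2 + 2*m - 3) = (m - 3)^2*(m + 1)*(m + 2)*(m + 3)*(m - 1)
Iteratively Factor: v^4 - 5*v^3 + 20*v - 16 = (v - 1)*(v^3 - 4*v^2 - 4*v + 16) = (v - 4)*(v - 1)*(v^2 - 4) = (v - 4)*(v - 2)*(v - 1)*(v + 2)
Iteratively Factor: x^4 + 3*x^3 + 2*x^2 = (x + 1)*(x^3 + 2*x^2) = x*(x + 1)*(x^2 + 2*x) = x*(x + 1)*(x + 2)*(x)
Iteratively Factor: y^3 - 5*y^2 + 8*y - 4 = (y - 1)*(y^2 - 4*y + 4) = (y - 2)*(y - 1)*(y - 2)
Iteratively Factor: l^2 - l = (l - 1)*(l)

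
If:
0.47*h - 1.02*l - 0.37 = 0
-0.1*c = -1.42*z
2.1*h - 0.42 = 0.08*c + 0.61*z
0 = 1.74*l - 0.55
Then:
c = 21.75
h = 1.47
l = 0.32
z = 1.53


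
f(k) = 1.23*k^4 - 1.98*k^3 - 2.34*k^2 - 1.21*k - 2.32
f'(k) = 4.92*k^3 - 5.94*k^2 - 4.68*k - 1.21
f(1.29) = -8.62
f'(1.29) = -6.57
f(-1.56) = 8.67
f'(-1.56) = -27.04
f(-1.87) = 19.75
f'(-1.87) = -45.40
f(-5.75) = 1648.24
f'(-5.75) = -1106.03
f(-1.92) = 22.11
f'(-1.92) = -48.94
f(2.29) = -7.31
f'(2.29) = 16.01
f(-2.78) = 98.97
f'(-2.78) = -139.81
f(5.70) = 846.46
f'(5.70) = 690.27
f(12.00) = 21730.04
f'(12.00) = 7589.03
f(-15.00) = 68440.58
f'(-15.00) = -17872.51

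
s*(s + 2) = s^2 + 2*s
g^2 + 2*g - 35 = (g - 5)*(g + 7)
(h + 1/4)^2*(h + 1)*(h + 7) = h^4 + 17*h^3/2 + 177*h^2/16 + 4*h + 7/16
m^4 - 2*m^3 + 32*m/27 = m*(m - 4/3)^2*(m + 2/3)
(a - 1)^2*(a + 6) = a^3 + 4*a^2 - 11*a + 6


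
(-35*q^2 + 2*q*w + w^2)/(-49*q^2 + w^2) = (5*q - w)/(7*q - w)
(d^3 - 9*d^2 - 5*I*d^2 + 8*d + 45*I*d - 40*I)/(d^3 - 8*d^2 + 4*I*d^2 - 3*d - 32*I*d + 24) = (d^2 - d*(1 + 5*I) + 5*I)/(d^2 + 4*I*d - 3)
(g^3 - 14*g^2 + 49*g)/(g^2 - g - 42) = g*(g - 7)/(g + 6)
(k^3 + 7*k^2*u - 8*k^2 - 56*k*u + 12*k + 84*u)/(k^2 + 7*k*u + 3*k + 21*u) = (k^2 - 8*k + 12)/(k + 3)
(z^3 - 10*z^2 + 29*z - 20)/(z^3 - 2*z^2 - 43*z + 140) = (z - 1)/(z + 7)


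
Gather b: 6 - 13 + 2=-5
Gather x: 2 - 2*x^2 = 2 - 2*x^2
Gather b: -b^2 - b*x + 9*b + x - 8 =-b^2 + b*(9 - x) + x - 8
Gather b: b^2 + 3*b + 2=b^2 + 3*b + 2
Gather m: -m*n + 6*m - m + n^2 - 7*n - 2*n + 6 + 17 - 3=m*(5 - n) + n^2 - 9*n + 20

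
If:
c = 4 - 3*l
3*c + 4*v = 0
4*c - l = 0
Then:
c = 4/13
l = 16/13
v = -3/13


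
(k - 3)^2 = k^2 - 6*k + 9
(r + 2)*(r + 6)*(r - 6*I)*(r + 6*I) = r^4 + 8*r^3 + 48*r^2 + 288*r + 432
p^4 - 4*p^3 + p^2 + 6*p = p*(p - 3)*(p - 2)*(p + 1)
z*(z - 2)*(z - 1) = z^3 - 3*z^2 + 2*z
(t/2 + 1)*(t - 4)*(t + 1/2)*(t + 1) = t^4/2 - t^3/4 - 21*t^2/4 - 13*t/2 - 2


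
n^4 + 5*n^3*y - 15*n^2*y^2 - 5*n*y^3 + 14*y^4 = (n - 2*y)*(n - y)*(n + y)*(n + 7*y)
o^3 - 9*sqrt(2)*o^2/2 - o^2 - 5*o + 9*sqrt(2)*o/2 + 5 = (o - 1)*(o - 5*sqrt(2))*(o + sqrt(2)/2)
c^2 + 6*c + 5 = (c + 1)*(c + 5)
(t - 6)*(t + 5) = t^2 - t - 30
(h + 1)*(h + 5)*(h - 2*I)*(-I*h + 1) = -I*h^4 - h^3 - 6*I*h^3 - 6*h^2 - 7*I*h^2 - 5*h - 12*I*h - 10*I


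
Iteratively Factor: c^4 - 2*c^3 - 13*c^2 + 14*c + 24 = (c - 2)*(c^3 - 13*c - 12) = (c - 2)*(c + 1)*(c^2 - c - 12) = (c - 4)*(c - 2)*(c + 1)*(c + 3)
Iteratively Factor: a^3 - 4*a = (a + 2)*(a^2 - 2*a) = a*(a + 2)*(a - 2)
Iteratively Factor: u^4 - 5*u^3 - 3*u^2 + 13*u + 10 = (u - 2)*(u^3 - 3*u^2 - 9*u - 5) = (u - 2)*(u + 1)*(u^2 - 4*u - 5) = (u - 5)*(u - 2)*(u + 1)*(u + 1)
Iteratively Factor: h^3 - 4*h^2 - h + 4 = (h - 4)*(h^2 - 1) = (h - 4)*(h - 1)*(h + 1)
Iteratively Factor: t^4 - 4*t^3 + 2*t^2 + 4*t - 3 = (t - 1)*(t^3 - 3*t^2 - t + 3) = (t - 1)*(t + 1)*(t^2 - 4*t + 3) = (t - 1)^2*(t + 1)*(t - 3)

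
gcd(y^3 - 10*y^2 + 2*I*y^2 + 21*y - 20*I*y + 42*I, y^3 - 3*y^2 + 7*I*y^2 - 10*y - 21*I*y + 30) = y^2 + y*(-3 + 2*I) - 6*I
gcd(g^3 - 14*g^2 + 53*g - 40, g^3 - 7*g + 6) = g - 1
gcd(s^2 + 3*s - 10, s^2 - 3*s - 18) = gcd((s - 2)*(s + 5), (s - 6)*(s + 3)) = 1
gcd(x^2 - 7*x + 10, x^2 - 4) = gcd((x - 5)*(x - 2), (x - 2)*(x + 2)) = x - 2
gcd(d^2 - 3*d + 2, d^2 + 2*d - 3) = d - 1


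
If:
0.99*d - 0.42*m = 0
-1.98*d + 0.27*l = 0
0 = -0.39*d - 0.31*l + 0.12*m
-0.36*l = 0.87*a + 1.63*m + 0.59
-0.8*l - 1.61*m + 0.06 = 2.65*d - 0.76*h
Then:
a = -0.68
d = 0.00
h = -0.08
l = 0.00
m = 0.00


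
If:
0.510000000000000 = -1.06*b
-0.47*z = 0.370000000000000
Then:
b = -0.48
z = -0.79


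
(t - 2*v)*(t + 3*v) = t^2 + t*v - 6*v^2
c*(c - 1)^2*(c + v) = c^4 + c^3*v - 2*c^3 - 2*c^2*v + c^2 + c*v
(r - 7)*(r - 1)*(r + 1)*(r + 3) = r^4 - 4*r^3 - 22*r^2 + 4*r + 21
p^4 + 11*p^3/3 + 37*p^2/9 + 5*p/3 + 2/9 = (p + 1/3)^2*(p + 1)*(p + 2)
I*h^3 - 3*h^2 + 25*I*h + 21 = (h - 3*I)*(h + 7*I)*(I*h + 1)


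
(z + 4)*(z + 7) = z^2 + 11*z + 28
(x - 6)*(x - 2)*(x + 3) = x^3 - 5*x^2 - 12*x + 36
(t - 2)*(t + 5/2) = t^2 + t/2 - 5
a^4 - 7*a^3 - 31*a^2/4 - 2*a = a*(a - 8)*(a + 1/2)^2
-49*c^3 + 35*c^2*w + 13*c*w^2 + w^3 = (-c + w)*(7*c + w)^2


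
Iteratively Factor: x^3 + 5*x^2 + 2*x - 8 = (x - 1)*(x^2 + 6*x + 8) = (x - 1)*(x + 4)*(x + 2)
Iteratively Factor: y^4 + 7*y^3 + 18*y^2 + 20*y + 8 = (y + 2)*(y^3 + 5*y^2 + 8*y + 4) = (y + 2)^2*(y^2 + 3*y + 2) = (y + 2)^3*(y + 1)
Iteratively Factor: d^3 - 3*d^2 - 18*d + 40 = (d - 5)*(d^2 + 2*d - 8) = (d - 5)*(d - 2)*(d + 4)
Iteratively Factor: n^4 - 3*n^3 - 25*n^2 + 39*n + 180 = (n + 3)*(n^3 - 6*n^2 - 7*n + 60) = (n - 4)*(n + 3)*(n^2 - 2*n - 15) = (n - 5)*(n - 4)*(n + 3)*(n + 3)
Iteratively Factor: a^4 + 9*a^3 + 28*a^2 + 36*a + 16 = (a + 2)*(a^3 + 7*a^2 + 14*a + 8) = (a + 2)*(a + 4)*(a^2 + 3*a + 2) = (a + 1)*(a + 2)*(a + 4)*(a + 2)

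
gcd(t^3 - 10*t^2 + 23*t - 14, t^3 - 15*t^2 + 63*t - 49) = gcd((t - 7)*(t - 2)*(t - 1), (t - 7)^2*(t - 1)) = t^2 - 8*t + 7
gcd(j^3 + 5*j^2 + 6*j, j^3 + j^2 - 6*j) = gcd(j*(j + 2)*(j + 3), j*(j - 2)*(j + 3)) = j^2 + 3*j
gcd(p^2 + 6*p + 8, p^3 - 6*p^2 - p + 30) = p + 2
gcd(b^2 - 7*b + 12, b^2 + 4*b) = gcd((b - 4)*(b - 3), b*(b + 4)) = 1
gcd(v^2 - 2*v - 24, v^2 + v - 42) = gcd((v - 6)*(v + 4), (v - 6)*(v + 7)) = v - 6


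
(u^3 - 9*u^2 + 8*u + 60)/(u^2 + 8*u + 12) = (u^2 - 11*u + 30)/(u + 6)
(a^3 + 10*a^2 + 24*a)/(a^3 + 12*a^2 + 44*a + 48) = a/(a + 2)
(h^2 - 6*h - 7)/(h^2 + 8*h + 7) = (h - 7)/(h + 7)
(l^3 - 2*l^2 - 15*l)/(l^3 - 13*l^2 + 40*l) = (l + 3)/(l - 8)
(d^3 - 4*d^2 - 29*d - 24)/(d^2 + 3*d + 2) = (d^2 - 5*d - 24)/(d + 2)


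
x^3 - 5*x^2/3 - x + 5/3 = (x - 5/3)*(x - 1)*(x + 1)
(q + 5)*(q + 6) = q^2 + 11*q + 30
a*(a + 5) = a^2 + 5*a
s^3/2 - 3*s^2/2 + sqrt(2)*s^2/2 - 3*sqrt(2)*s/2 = s*(s/2 + sqrt(2)/2)*(s - 3)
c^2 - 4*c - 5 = (c - 5)*(c + 1)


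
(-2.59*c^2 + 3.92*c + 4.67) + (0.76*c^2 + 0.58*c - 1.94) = -1.83*c^2 + 4.5*c + 2.73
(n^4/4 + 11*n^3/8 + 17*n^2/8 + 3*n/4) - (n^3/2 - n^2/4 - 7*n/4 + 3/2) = n^4/4 + 7*n^3/8 + 19*n^2/8 + 5*n/2 - 3/2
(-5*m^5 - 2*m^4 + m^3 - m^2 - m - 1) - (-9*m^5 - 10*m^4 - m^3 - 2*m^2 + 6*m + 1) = 4*m^5 + 8*m^4 + 2*m^3 + m^2 - 7*m - 2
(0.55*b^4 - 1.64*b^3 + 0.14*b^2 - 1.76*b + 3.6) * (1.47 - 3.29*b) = -1.8095*b^5 + 6.2041*b^4 - 2.8714*b^3 + 5.9962*b^2 - 14.4312*b + 5.292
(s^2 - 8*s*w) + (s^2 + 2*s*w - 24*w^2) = 2*s^2 - 6*s*w - 24*w^2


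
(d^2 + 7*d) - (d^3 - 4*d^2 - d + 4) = -d^3 + 5*d^2 + 8*d - 4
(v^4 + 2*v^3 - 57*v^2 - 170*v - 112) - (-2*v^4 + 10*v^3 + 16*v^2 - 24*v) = 3*v^4 - 8*v^3 - 73*v^2 - 146*v - 112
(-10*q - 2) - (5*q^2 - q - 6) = -5*q^2 - 9*q + 4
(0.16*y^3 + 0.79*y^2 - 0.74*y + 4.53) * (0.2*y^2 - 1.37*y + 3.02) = 0.032*y^5 - 0.0612*y^4 - 0.7471*y^3 + 4.3056*y^2 - 8.4409*y + 13.6806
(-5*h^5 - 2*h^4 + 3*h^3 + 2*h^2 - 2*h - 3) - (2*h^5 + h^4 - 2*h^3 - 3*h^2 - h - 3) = -7*h^5 - 3*h^4 + 5*h^3 + 5*h^2 - h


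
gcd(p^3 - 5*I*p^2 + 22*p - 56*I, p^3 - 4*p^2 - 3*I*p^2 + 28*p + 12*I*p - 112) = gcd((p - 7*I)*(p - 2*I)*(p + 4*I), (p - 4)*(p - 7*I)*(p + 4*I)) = p^2 - 3*I*p + 28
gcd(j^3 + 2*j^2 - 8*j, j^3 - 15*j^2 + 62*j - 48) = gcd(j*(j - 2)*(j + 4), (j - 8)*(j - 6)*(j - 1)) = 1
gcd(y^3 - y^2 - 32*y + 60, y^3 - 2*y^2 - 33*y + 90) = y^2 + y - 30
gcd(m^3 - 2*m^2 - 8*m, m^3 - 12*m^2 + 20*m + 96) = m + 2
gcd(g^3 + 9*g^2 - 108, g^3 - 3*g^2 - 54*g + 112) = 1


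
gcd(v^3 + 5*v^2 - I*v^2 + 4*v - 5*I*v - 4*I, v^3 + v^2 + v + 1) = v^2 + v*(1 - I) - I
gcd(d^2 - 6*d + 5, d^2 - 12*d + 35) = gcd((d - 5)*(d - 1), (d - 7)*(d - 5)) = d - 5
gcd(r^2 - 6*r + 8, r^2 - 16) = r - 4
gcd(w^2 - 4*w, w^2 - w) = w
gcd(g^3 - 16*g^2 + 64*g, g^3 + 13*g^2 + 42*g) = g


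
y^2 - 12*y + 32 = (y - 8)*(y - 4)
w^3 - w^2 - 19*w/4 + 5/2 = (w - 5/2)*(w - 1/2)*(w + 2)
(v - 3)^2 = v^2 - 6*v + 9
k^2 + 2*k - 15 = (k - 3)*(k + 5)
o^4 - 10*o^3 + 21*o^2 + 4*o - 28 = (o - 7)*(o - 2)^2*(o + 1)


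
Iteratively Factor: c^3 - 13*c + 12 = (c + 4)*(c^2 - 4*c + 3) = (c - 1)*(c + 4)*(c - 3)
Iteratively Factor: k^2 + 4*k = (k)*(k + 4)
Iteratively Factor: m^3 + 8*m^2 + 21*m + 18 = (m + 2)*(m^2 + 6*m + 9) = (m + 2)*(m + 3)*(m + 3)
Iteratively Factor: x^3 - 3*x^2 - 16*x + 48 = (x - 3)*(x^2 - 16) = (x - 3)*(x + 4)*(x - 4)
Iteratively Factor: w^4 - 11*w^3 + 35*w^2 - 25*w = (w - 1)*(w^3 - 10*w^2 + 25*w) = (w - 5)*(w - 1)*(w^2 - 5*w) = (w - 5)^2*(w - 1)*(w)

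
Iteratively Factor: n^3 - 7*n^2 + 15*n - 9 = (n - 1)*(n^2 - 6*n + 9) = (n - 3)*(n - 1)*(n - 3)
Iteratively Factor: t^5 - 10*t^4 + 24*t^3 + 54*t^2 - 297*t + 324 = (t - 3)*(t^4 - 7*t^3 + 3*t^2 + 63*t - 108) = (t - 3)^2*(t^3 - 4*t^2 - 9*t + 36) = (t - 4)*(t - 3)^2*(t^2 - 9) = (t - 4)*(t - 3)^2*(t + 3)*(t - 3)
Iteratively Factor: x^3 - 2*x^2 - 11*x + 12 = (x + 3)*(x^2 - 5*x + 4) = (x - 1)*(x + 3)*(x - 4)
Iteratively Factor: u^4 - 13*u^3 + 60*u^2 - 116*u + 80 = (u - 2)*(u^3 - 11*u^2 + 38*u - 40) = (u - 2)^2*(u^2 - 9*u + 20) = (u - 5)*(u - 2)^2*(u - 4)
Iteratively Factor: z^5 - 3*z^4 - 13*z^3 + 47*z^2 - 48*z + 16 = (z - 1)*(z^4 - 2*z^3 - 15*z^2 + 32*z - 16) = (z - 1)*(z + 4)*(z^3 - 6*z^2 + 9*z - 4) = (z - 1)^2*(z + 4)*(z^2 - 5*z + 4) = (z - 4)*(z - 1)^2*(z + 4)*(z - 1)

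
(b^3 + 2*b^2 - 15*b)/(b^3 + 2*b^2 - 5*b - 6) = b*(b^2 + 2*b - 15)/(b^3 + 2*b^2 - 5*b - 6)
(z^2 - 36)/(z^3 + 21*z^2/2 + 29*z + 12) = 2*(z - 6)/(2*z^2 + 9*z + 4)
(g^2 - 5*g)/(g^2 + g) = (g - 5)/(g + 1)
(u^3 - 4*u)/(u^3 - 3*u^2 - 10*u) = (u - 2)/(u - 5)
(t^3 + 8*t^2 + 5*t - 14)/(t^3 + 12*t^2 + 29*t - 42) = (t + 2)/(t + 6)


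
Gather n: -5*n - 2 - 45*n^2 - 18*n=-45*n^2 - 23*n - 2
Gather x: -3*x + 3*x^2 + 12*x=3*x^2 + 9*x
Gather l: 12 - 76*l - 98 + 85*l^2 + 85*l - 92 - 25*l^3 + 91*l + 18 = -25*l^3 + 85*l^2 + 100*l - 160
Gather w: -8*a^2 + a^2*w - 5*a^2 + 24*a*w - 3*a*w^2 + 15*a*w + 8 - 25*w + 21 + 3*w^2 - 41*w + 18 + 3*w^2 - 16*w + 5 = -13*a^2 + w^2*(6 - 3*a) + w*(a^2 + 39*a - 82) + 52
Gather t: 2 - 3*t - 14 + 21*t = 18*t - 12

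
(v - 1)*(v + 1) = v^2 - 1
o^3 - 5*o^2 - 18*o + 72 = (o - 6)*(o - 3)*(o + 4)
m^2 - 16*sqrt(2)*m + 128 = (m - 8*sqrt(2))^2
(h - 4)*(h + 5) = h^2 + h - 20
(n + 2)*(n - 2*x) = n^2 - 2*n*x + 2*n - 4*x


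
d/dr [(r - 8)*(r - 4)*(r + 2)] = 3*r^2 - 20*r + 8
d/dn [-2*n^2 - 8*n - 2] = -4*n - 8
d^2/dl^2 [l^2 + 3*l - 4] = 2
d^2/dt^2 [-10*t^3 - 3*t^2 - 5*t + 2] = -60*t - 6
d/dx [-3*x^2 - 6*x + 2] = -6*x - 6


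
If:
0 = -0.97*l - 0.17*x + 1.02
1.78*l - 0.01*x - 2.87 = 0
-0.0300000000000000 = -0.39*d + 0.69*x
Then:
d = -5.41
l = 1.59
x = -3.10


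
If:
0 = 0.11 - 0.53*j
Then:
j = 0.21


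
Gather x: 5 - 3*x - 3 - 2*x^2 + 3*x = 2 - 2*x^2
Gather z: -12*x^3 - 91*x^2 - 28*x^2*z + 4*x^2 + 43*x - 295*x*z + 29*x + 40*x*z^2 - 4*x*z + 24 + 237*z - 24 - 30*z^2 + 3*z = -12*x^3 - 87*x^2 + 72*x + z^2*(40*x - 30) + z*(-28*x^2 - 299*x + 240)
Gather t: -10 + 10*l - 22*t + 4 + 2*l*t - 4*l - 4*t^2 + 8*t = 6*l - 4*t^2 + t*(2*l - 14) - 6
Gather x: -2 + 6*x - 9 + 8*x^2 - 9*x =8*x^2 - 3*x - 11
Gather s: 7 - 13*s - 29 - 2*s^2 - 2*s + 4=-2*s^2 - 15*s - 18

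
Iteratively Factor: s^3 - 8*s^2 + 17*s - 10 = (s - 1)*(s^2 - 7*s + 10) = (s - 2)*(s - 1)*(s - 5)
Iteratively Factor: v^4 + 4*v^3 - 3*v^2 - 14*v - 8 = (v + 1)*(v^3 + 3*v^2 - 6*v - 8) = (v + 1)*(v + 4)*(v^2 - v - 2) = (v - 2)*(v + 1)*(v + 4)*(v + 1)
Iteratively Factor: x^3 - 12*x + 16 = (x + 4)*(x^2 - 4*x + 4) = (x - 2)*(x + 4)*(x - 2)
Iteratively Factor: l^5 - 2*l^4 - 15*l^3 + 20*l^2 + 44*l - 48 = (l + 2)*(l^4 - 4*l^3 - 7*l^2 + 34*l - 24) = (l - 1)*(l + 2)*(l^3 - 3*l^2 - 10*l + 24) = (l - 2)*(l - 1)*(l + 2)*(l^2 - l - 12) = (l - 2)*(l - 1)*(l + 2)*(l + 3)*(l - 4)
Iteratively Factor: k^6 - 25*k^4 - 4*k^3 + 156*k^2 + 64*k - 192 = (k + 2)*(k^5 - 2*k^4 - 21*k^3 + 38*k^2 + 80*k - 96) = (k + 2)^2*(k^4 - 4*k^3 - 13*k^2 + 64*k - 48) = (k + 2)^2*(k + 4)*(k^3 - 8*k^2 + 19*k - 12) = (k - 3)*(k + 2)^2*(k + 4)*(k^2 - 5*k + 4) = (k - 4)*(k - 3)*(k + 2)^2*(k + 4)*(k - 1)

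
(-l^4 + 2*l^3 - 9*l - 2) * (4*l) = -4*l^5 + 8*l^4 - 36*l^2 - 8*l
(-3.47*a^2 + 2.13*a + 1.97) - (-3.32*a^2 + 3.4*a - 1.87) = -0.15*a^2 - 1.27*a + 3.84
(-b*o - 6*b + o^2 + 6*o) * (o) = -b*o^2 - 6*b*o + o^3 + 6*o^2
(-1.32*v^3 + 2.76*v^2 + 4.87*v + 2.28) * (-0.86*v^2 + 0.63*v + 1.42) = 1.1352*v^5 - 3.2052*v^4 - 4.3238*v^3 + 5.0265*v^2 + 8.3518*v + 3.2376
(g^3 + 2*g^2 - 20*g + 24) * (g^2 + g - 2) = g^5 + 3*g^4 - 20*g^3 + 64*g - 48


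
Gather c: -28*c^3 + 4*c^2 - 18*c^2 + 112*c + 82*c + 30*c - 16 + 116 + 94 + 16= -28*c^3 - 14*c^2 + 224*c + 210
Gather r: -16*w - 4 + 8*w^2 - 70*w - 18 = 8*w^2 - 86*w - 22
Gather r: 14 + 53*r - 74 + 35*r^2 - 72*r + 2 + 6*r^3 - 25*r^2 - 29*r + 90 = 6*r^3 + 10*r^2 - 48*r + 32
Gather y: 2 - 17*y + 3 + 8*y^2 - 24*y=8*y^2 - 41*y + 5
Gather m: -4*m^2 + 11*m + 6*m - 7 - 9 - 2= -4*m^2 + 17*m - 18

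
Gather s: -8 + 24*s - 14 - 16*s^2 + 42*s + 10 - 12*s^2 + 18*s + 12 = -28*s^2 + 84*s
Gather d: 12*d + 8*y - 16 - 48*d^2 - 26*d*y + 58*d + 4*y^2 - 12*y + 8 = -48*d^2 + d*(70 - 26*y) + 4*y^2 - 4*y - 8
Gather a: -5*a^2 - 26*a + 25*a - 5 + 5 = -5*a^2 - a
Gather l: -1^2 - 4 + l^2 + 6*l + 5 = l^2 + 6*l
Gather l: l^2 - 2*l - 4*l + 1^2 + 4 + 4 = l^2 - 6*l + 9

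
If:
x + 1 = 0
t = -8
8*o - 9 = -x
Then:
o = 5/4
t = -8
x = -1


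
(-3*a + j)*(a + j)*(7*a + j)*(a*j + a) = -21*a^4*j - 21*a^4 - 17*a^3*j^2 - 17*a^3*j + 5*a^2*j^3 + 5*a^2*j^2 + a*j^4 + a*j^3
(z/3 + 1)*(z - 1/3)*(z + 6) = z^3/3 + 26*z^2/9 + 5*z - 2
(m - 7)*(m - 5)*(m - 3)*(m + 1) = m^4 - 14*m^3 + 56*m^2 - 34*m - 105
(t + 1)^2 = t^2 + 2*t + 1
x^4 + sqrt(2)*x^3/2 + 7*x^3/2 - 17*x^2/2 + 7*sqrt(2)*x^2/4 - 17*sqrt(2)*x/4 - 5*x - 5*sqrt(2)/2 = (x - 2)*(x + 1/2)*(x + 5)*(x + sqrt(2)/2)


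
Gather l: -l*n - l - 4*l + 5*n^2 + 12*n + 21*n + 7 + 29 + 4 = l*(-n - 5) + 5*n^2 + 33*n + 40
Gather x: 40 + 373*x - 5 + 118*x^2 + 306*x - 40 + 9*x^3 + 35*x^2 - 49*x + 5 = 9*x^3 + 153*x^2 + 630*x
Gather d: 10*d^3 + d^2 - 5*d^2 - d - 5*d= 10*d^3 - 4*d^2 - 6*d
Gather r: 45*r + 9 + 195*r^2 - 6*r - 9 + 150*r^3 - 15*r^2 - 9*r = 150*r^3 + 180*r^2 + 30*r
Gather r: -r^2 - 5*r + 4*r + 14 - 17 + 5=-r^2 - r + 2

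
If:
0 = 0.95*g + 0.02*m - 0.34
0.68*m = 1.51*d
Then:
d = 0.450331125827815*m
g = 0.357894736842105 - 0.0210526315789474*m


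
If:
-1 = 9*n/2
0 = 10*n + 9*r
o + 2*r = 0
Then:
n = -2/9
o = -40/81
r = 20/81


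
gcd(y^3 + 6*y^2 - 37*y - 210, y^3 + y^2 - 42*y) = y^2 + y - 42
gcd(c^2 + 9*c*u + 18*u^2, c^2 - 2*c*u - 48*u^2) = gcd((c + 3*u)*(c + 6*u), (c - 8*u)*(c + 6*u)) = c + 6*u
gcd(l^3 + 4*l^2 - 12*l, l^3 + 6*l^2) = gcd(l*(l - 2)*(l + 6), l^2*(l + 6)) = l^2 + 6*l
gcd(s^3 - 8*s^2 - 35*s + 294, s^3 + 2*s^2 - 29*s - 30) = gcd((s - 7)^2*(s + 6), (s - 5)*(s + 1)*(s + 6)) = s + 6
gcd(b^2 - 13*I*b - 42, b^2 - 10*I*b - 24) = b - 6*I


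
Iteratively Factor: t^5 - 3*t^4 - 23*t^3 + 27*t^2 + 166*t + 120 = (t - 4)*(t^4 + t^3 - 19*t^2 - 49*t - 30) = (t - 5)*(t - 4)*(t^3 + 6*t^2 + 11*t + 6) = (t - 5)*(t - 4)*(t + 2)*(t^2 + 4*t + 3) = (t - 5)*(t - 4)*(t + 2)*(t + 3)*(t + 1)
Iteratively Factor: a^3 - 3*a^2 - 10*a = (a - 5)*(a^2 + 2*a) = (a - 5)*(a + 2)*(a)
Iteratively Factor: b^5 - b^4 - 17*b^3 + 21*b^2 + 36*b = (b - 3)*(b^4 + 2*b^3 - 11*b^2 - 12*b) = b*(b - 3)*(b^3 + 2*b^2 - 11*b - 12) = b*(b - 3)*(b + 1)*(b^2 + b - 12) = b*(b - 3)^2*(b + 1)*(b + 4)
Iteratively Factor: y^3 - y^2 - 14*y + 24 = (y - 2)*(y^2 + y - 12) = (y - 2)*(y + 4)*(y - 3)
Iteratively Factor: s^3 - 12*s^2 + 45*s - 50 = (s - 2)*(s^2 - 10*s + 25) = (s - 5)*(s - 2)*(s - 5)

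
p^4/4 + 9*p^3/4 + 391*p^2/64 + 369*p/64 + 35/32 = (p/4 + 1/2)*(p + 1/4)*(p + 7/4)*(p + 5)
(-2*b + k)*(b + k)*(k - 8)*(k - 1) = -2*b^2*k^2 + 18*b^2*k - 16*b^2 - b*k^3 + 9*b*k^2 - 8*b*k + k^4 - 9*k^3 + 8*k^2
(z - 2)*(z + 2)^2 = z^3 + 2*z^2 - 4*z - 8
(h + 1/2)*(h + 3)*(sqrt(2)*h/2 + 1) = sqrt(2)*h^3/2 + h^2 + 7*sqrt(2)*h^2/4 + 3*sqrt(2)*h/4 + 7*h/2 + 3/2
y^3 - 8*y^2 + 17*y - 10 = (y - 5)*(y - 2)*(y - 1)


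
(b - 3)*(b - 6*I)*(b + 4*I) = b^3 - 3*b^2 - 2*I*b^2 + 24*b + 6*I*b - 72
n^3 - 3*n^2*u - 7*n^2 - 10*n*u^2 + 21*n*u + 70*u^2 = (n - 7)*(n - 5*u)*(n + 2*u)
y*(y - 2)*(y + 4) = y^3 + 2*y^2 - 8*y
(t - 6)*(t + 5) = t^2 - t - 30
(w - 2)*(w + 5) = w^2 + 3*w - 10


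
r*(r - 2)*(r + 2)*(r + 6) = r^4 + 6*r^3 - 4*r^2 - 24*r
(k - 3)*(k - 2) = k^2 - 5*k + 6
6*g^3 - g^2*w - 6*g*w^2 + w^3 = (-6*g + w)*(-g + w)*(g + w)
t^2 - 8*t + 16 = (t - 4)^2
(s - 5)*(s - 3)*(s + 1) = s^3 - 7*s^2 + 7*s + 15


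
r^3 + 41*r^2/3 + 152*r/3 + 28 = (r + 2/3)*(r + 6)*(r + 7)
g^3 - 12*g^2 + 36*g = g*(g - 6)^2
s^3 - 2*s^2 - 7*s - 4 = (s - 4)*(s + 1)^2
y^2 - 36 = (y - 6)*(y + 6)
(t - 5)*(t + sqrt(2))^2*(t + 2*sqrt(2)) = t^4 - 5*t^3 + 4*sqrt(2)*t^3 - 20*sqrt(2)*t^2 + 10*t^2 - 50*t + 4*sqrt(2)*t - 20*sqrt(2)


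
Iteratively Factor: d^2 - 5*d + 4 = (d - 4)*(d - 1)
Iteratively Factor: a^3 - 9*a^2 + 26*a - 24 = (a - 2)*(a^2 - 7*a + 12) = (a - 3)*(a - 2)*(a - 4)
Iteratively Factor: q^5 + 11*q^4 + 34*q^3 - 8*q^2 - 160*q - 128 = (q + 1)*(q^4 + 10*q^3 + 24*q^2 - 32*q - 128) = (q + 1)*(q + 4)*(q^3 + 6*q^2 - 32) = (q + 1)*(q + 4)^2*(q^2 + 2*q - 8) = (q - 2)*(q + 1)*(q + 4)^2*(q + 4)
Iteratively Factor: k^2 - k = (k - 1)*(k)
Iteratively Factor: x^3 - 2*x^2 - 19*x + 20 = (x + 4)*(x^2 - 6*x + 5) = (x - 1)*(x + 4)*(x - 5)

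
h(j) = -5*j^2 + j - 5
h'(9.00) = -89.00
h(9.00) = -401.00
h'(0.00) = 1.00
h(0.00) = -5.00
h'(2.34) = -22.40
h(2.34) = -30.04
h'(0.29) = -1.90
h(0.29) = -5.13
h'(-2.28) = 23.80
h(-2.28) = -33.27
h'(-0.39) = 4.90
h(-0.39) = -6.15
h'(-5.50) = 56.00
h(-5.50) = -161.75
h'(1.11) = -10.10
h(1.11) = -10.05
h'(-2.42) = 25.20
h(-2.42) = -36.70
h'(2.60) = -25.00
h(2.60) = -36.20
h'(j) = 1 - 10*j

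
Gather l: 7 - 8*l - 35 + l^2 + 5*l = l^2 - 3*l - 28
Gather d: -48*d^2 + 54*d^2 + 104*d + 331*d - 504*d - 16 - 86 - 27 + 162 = 6*d^2 - 69*d + 33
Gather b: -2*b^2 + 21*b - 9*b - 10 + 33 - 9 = -2*b^2 + 12*b + 14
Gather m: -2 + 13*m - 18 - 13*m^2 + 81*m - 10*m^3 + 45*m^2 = -10*m^3 + 32*m^2 + 94*m - 20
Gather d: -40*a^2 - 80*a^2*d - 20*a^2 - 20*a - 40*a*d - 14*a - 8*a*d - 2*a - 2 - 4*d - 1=-60*a^2 - 36*a + d*(-80*a^2 - 48*a - 4) - 3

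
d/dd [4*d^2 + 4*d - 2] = 8*d + 4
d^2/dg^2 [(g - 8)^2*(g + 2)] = 6*g - 28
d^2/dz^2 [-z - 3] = 0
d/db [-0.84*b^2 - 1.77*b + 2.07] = -1.68*b - 1.77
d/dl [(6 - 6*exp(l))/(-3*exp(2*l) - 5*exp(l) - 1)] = 18*(-exp(2*l) + 2*exp(l) + 2)*exp(l)/(9*exp(4*l) + 30*exp(3*l) + 31*exp(2*l) + 10*exp(l) + 1)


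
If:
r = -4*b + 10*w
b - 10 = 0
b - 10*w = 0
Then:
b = 10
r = -30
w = 1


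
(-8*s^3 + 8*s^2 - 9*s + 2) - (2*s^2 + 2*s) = -8*s^3 + 6*s^2 - 11*s + 2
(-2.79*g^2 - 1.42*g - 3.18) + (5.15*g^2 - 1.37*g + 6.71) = 2.36*g^2 - 2.79*g + 3.53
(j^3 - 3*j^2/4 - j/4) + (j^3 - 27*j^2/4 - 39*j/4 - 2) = 2*j^3 - 15*j^2/2 - 10*j - 2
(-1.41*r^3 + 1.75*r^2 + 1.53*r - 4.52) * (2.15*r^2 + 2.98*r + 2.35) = -3.0315*r^5 - 0.4393*r^4 + 5.191*r^3 - 1.0461*r^2 - 9.8741*r - 10.622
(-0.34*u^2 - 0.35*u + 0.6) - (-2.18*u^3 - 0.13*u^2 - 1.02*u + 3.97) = 2.18*u^3 - 0.21*u^2 + 0.67*u - 3.37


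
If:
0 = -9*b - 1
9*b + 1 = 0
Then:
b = -1/9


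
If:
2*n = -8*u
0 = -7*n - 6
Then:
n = -6/7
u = 3/14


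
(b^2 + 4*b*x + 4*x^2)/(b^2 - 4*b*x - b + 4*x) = (b^2 + 4*b*x + 4*x^2)/(b^2 - 4*b*x - b + 4*x)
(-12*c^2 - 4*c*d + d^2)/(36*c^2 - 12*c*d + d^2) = (-2*c - d)/(6*c - d)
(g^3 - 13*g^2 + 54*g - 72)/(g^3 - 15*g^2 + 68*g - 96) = (g - 6)/(g - 8)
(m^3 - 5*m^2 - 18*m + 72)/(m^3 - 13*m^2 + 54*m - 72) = (m + 4)/(m - 4)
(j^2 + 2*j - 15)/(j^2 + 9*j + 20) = (j - 3)/(j + 4)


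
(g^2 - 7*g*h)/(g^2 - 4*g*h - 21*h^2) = g/(g + 3*h)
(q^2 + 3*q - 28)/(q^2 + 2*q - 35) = (q - 4)/(q - 5)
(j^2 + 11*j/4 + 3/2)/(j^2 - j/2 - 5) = (4*j + 3)/(2*(2*j - 5))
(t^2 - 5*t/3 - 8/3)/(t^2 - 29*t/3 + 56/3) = (t + 1)/(t - 7)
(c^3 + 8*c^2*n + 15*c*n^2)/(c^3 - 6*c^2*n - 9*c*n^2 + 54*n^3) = c*(c + 5*n)/(c^2 - 9*c*n + 18*n^2)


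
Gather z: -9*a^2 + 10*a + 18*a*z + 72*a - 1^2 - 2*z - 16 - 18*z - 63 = -9*a^2 + 82*a + z*(18*a - 20) - 80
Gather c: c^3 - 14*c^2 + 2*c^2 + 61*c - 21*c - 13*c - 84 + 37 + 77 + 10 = c^3 - 12*c^2 + 27*c + 40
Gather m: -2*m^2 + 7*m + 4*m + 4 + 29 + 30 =-2*m^2 + 11*m + 63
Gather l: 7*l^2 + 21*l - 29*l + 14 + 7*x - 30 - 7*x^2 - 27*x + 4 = 7*l^2 - 8*l - 7*x^2 - 20*x - 12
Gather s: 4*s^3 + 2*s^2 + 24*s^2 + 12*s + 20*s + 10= 4*s^3 + 26*s^2 + 32*s + 10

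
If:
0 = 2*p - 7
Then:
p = 7/2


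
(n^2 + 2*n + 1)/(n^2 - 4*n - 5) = (n + 1)/(n - 5)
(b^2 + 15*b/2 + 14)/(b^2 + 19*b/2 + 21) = (b + 4)/(b + 6)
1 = 1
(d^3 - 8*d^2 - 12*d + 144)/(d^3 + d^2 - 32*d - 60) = (d^2 - 2*d - 24)/(d^2 + 7*d + 10)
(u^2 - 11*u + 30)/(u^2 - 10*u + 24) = (u - 5)/(u - 4)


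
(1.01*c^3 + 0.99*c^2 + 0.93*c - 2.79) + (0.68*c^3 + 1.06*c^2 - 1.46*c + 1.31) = 1.69*c^3 + 2.05*c^2 - 0.53*c - 1.48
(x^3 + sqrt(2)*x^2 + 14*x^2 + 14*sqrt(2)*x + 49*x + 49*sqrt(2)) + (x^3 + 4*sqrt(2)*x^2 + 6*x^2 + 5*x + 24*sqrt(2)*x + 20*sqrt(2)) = 2*x^3 + 5*sqrt(2)*x^2 + 20*x^2 + 38*sqrt(2)*x + 54*x + 69*sqrt(2)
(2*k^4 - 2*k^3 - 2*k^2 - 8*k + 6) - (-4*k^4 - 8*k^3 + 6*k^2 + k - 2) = 6*k^4 + 6*k^3 - 8*k^2 - 9*k + 8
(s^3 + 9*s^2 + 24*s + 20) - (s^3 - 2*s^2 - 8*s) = 11*s^2 + 32*s + 20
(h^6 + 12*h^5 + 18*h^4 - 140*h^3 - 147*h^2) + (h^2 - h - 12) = h^6 + 12*h^5 + 18*h^4 - 140*h^3 - 146*h^2 - h - 12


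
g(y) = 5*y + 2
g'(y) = 5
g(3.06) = 17.30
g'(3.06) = 5.00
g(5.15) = 27.75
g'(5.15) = 5.00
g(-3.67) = -16.35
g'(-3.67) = 5.00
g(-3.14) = -13.70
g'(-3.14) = 5.00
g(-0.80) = -2.00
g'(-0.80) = 5.00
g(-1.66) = -6.30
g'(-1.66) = 5.00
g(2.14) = 12.70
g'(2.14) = 5.00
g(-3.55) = -15.75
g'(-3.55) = 5.00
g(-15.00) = -73.00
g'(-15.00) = 5.00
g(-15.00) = -73.00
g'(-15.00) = 5.00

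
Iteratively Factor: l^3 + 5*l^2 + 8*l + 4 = (l + 2)*(l^2 + 3*l + 2) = (l + 1)*(l + 2)*(l + 2)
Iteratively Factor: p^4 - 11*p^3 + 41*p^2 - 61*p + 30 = (p - 1)*(p^3 - 10*p^2 + 31*p - 30) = (p - 5)*(p - 1)*(p^2 - 5*p + 6) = (p - 5)*(p - 3)*(p - 1)*(p - 2)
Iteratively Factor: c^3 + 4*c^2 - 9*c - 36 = (c - 3)*(c^2 + 7*c + 12) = (c - 3)*(c + 4)*(c + 3)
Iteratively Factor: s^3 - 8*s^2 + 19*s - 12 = (s - 3)*(s^2 - 5*s + 4) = (s - 4)*(s - 3)*(s - 1)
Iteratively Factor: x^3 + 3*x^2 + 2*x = (x)*(x^2 + 3*x + 2) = x*(x + 1)*(x + 2)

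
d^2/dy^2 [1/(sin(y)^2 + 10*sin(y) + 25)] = 2*(5*sin(y) + cos(2*y) + 2)/(sin(y) + 5)^4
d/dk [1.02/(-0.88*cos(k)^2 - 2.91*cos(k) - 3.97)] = -(1.7952*cos(k) + 2.9682)*sin(k)/(0.88*cos(k)^2 + 2.91*cos(k) + 3.97)^2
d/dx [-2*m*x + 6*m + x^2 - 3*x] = -2*m + 2*x - 3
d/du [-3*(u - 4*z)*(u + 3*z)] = -6*u + 3*z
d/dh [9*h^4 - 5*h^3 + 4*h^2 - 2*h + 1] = 36*h^3 - 15*h^2 + 8*h - 2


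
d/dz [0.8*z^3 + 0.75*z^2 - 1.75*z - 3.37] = 2.4*z^2 + 1.5*z - 1.75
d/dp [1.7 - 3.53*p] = -3.53000000000000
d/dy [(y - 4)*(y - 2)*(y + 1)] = 3*y^2 - 10*y + 2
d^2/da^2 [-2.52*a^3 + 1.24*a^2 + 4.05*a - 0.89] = 2.48 - 15.12*a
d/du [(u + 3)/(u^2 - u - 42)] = (u^2 - u - (u + 3)*(2*u - 1) - 42)/(-u^2 + u + 42)^2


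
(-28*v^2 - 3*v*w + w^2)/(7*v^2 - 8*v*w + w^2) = (-4*v - w)/(v - w)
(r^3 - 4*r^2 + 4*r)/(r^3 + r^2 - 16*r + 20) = r/(r + 5)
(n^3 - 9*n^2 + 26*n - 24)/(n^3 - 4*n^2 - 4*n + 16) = (n - 3)/(n + 2)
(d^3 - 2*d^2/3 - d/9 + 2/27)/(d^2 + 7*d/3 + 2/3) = (d^2 - d + 2/9)/(d + 2)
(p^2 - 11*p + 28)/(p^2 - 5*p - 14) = (p - 4)/(p + 2)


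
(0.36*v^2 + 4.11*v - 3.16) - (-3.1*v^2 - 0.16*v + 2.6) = 3.46*v^2 + 4.27*v - 5.76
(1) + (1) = 2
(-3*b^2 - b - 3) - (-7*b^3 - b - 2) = 7*b^3 - 3*b^2 - 1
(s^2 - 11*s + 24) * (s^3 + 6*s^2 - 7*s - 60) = s^5 - 5*s^4 - 49*s^3 + 161*s^2 + 492*s - 1440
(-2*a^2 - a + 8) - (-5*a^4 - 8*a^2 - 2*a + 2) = 5*a^4 + 6*a^2 + a + 6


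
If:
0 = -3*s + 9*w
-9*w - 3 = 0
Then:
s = -1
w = -1/3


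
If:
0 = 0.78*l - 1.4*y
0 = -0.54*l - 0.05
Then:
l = -0.09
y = -0.05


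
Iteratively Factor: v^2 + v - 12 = (v - 3)*(v + 4)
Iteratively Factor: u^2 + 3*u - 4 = (u - 1)*(u + 4)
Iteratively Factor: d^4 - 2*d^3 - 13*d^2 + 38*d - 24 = (d - 1)*(d^3 - d^2 - 14*d + 24) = (d - 3)*(d - 1)*(d^2 + 2*d - 8) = (d - 3)*(d - 2)*(d - 1)*(d + 4)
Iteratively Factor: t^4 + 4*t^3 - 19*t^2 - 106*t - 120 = (t + 3)*(t^3 + t^2 - 22*t - 40) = (t + 3)*(t + 4)*(t^2 - 3*t - 10) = (t - 5)*(t + 3)*(t + 4)*(t + 2)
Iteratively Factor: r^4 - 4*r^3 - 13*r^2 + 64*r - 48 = (r + 4)*(r^3 - 8*r^2 + 19*r - 12) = (r - 1)*(r + 4)*(r^2 - 7*r + 12) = (r - 3)*(r - 1)*(r + 4)*(r - 4)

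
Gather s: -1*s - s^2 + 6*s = -s^2 + 5*s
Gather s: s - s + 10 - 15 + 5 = 0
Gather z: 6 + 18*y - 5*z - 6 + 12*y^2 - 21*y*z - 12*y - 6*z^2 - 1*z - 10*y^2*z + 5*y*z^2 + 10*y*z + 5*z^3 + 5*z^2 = 12*y^2 + 6*y + 5*z^3 + z^2*(5*y - 1) + z*(-10*y^2 - 11*y - 6)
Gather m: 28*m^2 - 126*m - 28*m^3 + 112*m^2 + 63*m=-28*m^3 + 140*m^2 - 63*m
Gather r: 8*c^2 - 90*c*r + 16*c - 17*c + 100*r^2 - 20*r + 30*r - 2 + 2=8*c^2 - c + 100*r^2 + r*(10 - 90*c)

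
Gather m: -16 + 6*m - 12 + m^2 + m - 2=m^2 + 7*m - 30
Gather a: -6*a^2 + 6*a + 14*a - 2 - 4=-6*a^2 + 20*a - 6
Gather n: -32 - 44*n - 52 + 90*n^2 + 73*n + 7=90*n^2 + 29*n - 77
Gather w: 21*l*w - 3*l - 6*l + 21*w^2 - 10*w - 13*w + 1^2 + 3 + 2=-9*l + 21*w^2 + w*(21*l - 23) + 6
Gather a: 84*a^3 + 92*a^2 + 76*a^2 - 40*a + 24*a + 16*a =84*a^3 + 168*a^2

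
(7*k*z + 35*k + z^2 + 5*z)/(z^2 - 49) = (7*k*z + 35*k + z^2 + 5*z)/(z^2 - 49)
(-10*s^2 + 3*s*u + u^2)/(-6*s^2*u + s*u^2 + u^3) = (5*s + u)/(u*(3*s + u))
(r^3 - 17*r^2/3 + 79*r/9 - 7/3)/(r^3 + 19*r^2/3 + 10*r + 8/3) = (9*r^3 - 51*r^2 + 79*r - 21)/(3*(3*r^3 + 19*r^2 + 30*r + 8))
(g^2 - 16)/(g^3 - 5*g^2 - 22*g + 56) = (g - 4)/(g^2 - 9*g + 14)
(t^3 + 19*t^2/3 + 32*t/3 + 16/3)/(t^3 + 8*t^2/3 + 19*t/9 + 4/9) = 3*(t + 4)/(3*t + 1)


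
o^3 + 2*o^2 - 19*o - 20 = (o - 4)*(o + 1)*(o + 5)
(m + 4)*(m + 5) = m^2 + 9*m + 20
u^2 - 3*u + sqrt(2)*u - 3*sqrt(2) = (u - 3)*(u + sqrt(2))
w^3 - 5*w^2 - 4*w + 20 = (w - 5)*(w - 2)*(w + 2)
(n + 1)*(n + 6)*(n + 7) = n^3 + 14*n^2 + 55*n + 42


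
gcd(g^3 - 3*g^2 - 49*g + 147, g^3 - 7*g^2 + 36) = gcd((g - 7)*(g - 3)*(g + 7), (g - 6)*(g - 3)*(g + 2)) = g - 3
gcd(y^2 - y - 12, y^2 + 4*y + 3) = y + 3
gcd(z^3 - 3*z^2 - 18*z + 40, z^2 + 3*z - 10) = z - 2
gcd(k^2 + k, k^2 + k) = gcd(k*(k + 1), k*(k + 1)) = k^2 + k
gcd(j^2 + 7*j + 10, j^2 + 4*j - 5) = j + 5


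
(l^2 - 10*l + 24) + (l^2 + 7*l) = 2*l^2 - 3*l + 24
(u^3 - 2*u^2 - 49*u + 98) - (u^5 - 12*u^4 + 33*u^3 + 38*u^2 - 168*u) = -u^5 + 12*u^4 - 32*u^3 - 40*u^2 + 119*u + 98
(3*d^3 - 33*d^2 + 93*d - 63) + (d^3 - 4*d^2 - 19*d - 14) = 4*d^3 - 37*d^2 + 74*d - 77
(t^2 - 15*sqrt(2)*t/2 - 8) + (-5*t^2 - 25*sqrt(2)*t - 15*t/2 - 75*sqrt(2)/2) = -4*t^2 - 65*sqrt(2)*t/2 - 15*t/2 - 75*sqrt(2)/2 - 8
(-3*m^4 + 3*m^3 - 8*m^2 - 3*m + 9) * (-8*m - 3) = 24*m^5 - 15*m^4 + 55*m^3 + 48*m^2 - 63*m - 27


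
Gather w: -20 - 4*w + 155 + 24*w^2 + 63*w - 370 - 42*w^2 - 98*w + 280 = -18*w^2 - 39*w + 45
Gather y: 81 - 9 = 72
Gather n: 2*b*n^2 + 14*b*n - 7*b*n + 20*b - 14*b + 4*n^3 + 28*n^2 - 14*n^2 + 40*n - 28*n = 6*b + 4*n^3 + n^2*(2*b + 14) + n*(7*b + 12)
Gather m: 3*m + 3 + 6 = 3*m + 9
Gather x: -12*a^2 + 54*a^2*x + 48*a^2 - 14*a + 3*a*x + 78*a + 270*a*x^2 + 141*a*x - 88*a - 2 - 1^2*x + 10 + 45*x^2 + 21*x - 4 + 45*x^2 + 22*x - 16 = 36*a^2 - 24*a + x^2*(270*a + 90) + x*(54*a^2 + 144*a + 42) - 12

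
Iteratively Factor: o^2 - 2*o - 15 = (o + 3)*(o - 5)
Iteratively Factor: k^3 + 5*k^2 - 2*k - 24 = (k + 4)*(k^2 + k - 6) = (k + 3)*(k + 4)*(k - 2)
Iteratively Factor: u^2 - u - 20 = (u - 5)*(u + 4)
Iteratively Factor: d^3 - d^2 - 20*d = (d + 4)*(d^2 - 5*d) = d*(d + 4)*(d - 5)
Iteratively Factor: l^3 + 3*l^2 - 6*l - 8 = (l + 4)*(l^2 - l - 2) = (l - 2)*(l + 4)*(l + 1)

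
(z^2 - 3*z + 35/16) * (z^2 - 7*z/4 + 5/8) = z^4 - 19*z^3/4 + 129*z^2/16 - 365*z/64 + 175/128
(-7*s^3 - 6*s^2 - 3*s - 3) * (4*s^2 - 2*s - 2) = -28*s^5 - 10*s^4 + 14*s^3 + 6*s^2 + 12*s + 6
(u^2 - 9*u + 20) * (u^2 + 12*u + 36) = u^4 + 3*u^3 - 52*u^2 - 84*u + 720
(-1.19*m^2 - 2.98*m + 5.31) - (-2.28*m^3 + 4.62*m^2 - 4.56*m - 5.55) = 2.28*m^3 - 5.81*m^2 + 1.58*m + 10.86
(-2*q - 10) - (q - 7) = -3*q - 3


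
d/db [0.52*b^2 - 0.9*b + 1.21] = 1.04*b - 0.9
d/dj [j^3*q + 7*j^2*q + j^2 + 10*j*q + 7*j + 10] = 3*j^2*q + 14*j*q + 2*j + 10*q + 7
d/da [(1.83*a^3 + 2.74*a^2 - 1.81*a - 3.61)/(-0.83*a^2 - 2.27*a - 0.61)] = (-1.5189*a^4 - 8.3082*a^3 - 11.071*a^2 - 9.3354*a - 7.0906)/(0.6889*a^4 + 3.7682*a^3 + 6.1655*a^2 + 2.7694*a + 0.3721)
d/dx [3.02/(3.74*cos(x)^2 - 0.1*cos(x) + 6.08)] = (22.5896*cos(x) - 0.302)*sin(x)/(3.74*cos(x)^2 - 0.1*cos(x) + 6.08)^2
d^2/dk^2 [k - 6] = 0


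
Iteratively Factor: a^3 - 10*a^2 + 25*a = (a - 5)*(a^2 - 5*a) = a*(a - 5)*(a - 5)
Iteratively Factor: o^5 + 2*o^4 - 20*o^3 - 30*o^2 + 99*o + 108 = (o + 1)*(o^4 + o^3 - 21*o^2 - 9*o + 108) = (o + 1)*(o + 3)*(o^3 - 2*o^2 - 15*o + 36) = (o - 3)*(o + 1)*(o + 3)*(o^2 + o - 12) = (o - 3)*(o + 1)*(o + 3)*(o + 4)*(o - 3)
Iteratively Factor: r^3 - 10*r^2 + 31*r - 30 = (r - 2)*(r^2 - 8*r + 15) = (r - 5)*(r - 2)*(r - 3)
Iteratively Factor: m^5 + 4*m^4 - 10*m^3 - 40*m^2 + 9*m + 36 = (m + 1)*(m^4 + 3*m^3 - 13*m^2 - 27*m + 36) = (m - 1)*(m + 1)*(m^3 + 4*m^2 - 9*m - 36) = (m - 1)*(m + 1)*(m + 3)*(m^2 + m - 12) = (m - 1)*(m + 1)*(m + 3)*(m + 4)*(m - 3)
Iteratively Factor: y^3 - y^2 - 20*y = (y)*(y^2 - y - 20) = y*(y + 4)*(y - 5)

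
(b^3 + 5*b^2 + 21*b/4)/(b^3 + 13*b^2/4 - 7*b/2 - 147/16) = 4*b/(4*b - 7)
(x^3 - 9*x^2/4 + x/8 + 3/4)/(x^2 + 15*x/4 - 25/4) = (8*x^3 - 18*x^2 + x + 6)/(2*(4*x^2 + 15*x - 25))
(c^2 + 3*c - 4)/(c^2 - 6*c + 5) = (c + 4)/(c - 5)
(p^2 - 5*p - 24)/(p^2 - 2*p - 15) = (p - 8)/(p - 5)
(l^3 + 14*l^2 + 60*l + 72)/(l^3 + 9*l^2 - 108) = (l + 2)/(l - 3)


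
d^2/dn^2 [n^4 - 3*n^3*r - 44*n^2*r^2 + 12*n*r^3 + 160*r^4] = 12*n^2 - 18*n*r - 88*r^2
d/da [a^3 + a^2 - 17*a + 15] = 3*a^2 + 2*a - 17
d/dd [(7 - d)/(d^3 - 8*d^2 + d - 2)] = (-d^3 + 8*d^2 - d + (d - 7)*(3*d^2 - 16*d + 1) + 2)/(d^3 - 8*d^2 + d - 2)^2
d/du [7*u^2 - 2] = 14*u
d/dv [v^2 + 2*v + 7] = 2*v + 2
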